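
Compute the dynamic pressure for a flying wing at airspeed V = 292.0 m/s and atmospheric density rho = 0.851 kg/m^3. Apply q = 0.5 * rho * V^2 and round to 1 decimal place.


Step 1: V^2 = 292.0^2 = 85264.0
Step 2: q = 0.5 * 0.851 * 85264.0
Step 3: q = 36279.8 Pa

36279.8


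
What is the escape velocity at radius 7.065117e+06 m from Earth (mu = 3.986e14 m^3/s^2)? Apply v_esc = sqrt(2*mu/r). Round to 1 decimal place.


Step 1: 2*mu/r = 2 * 3.986e14 / 7.065117e+06 = 112836064.8521
Step 2: v_esc = sqrt(112836064.8521) = 10622.4 m/s

10622.4


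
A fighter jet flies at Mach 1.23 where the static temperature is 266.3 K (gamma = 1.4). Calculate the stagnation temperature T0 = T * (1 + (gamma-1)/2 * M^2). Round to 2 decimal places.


Step 1: (gamma-1)/2 = 0.2
Step 2: M^2 = 1.5129
Step 3: 1 + 0.2 * 1.5129 = 1.30258
Step 4: T0 = 266.3 * 1.30258 = 346.88 K

346.88


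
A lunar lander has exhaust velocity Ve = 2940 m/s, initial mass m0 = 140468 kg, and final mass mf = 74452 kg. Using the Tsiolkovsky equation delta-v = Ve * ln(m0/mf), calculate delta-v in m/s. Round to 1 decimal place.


Step 1: Mass ratio m0/mf = 140468 / 74452 = 1.886692
Step 2: ln(1.886692) = 0.634825
Step 3: delta-v = 2940 * 0.634825 = 1866.4 m/s

1866.4


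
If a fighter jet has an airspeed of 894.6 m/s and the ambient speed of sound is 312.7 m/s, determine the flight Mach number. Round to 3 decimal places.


Step 1: M = V / a = 894.6 / 312.7
Step 2: M = 2.861

2.861


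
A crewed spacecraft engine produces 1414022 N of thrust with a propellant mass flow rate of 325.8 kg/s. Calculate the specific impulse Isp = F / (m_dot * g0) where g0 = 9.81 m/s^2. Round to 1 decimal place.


Step 1: m_dot * g0 = 325.8 * 9.81 = 3196.1
Step 2: Isp = 1414022 / 3196.1 = 442.4 s

442.4


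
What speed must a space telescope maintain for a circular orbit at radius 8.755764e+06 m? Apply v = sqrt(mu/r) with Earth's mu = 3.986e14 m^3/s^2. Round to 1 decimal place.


Step 1: mu / r = 3.986e14 / 8.755764e+06 = 45524296.9089
Step 2: v = sqrt(45524296.9089) = 6747.2 m/s

6747.2


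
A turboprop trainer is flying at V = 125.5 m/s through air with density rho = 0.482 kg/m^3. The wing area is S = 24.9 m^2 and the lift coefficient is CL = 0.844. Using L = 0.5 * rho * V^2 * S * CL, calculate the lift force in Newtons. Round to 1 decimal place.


Step 1: Calculate dynamic pressure q = 0.5 * 0.482 * 125.5^2 = 0.5 * 0.482 * 15750.25 = 3795.8102 Pa
Step 2: Multiply by wing area and lift coefficient: L = 3795.8102 * 24.9 * 0.844
Step 3: L = 94515.6752 * 0.844 = 79771.2 N

79771.2


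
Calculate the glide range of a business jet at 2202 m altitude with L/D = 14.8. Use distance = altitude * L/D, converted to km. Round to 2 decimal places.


Step 1: Glide distance = altitude * L/D = 2202 * 14.8 = 32589.6 m
Step 2: Convert to km: 32589.6 / 1000 = 32.59 km

32.59


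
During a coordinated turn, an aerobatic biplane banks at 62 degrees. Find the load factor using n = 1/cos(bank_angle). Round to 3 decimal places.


Step 1: Convert 62 degrees to radians = 1.082104
Step 2: cos(62 deg) = 0.469472
Step 3: n = 1 / 0.469472 = 2.130

2.130


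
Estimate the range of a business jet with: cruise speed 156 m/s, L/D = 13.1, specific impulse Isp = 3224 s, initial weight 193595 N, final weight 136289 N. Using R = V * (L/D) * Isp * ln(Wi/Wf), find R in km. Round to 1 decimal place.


Step 1: Coefficient = V * (L/D) * Isp = 156 * 13.1 * 3224 = 6588566.4 m
Step 2: Wi/Wf = 193595 / 136289 = 1.420474
Step 3: ln(1.420474) = 0.350991
Step 4: R = 6588566.4 * 0.350991 = 2312525.6 m = 2312.5 km

2312.5


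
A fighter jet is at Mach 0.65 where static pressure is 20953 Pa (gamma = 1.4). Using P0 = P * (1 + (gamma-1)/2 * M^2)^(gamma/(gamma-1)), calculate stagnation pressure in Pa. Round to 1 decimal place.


Step 1: (gamma-1)/2 * M^2 = 0.2 * 0.4225 = 0.0845
Step 2: 1 + 0.0845 = 1.0845
Step 3: Exponent gamma/(gamma-1) = 3.5
Step 4: P0 = 20953 * 1.0845^3.5 = 27832.3 Pa

27832.3


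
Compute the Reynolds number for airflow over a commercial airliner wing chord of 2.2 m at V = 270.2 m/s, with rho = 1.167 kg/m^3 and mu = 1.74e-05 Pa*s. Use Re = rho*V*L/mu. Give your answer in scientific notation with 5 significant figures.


Step 1: Numerator = rho * V * L = 1.167 * 270.2 * 2.2 = 693.71148
Step 2: Re = 693.71148 / 1.74e-05
Step 3: Re = 3.9868e+07

3.9868e+07


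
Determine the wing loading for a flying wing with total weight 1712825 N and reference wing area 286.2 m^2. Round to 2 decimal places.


Step 1: Wing loading = W / S = 1712825 / 286.2
Step 2: Wing loading = 5984.71 N/m^2

5984.71


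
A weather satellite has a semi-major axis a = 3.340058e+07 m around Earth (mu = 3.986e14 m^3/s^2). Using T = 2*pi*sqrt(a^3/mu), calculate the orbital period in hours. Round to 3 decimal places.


Step 1: a^3 / mu = 3.726165e+22 / 3.986e14 = 9.348130e+07
Step 2: sqrt(9.348130e+07) = 9668.5727 s
Step 3: T = 2*pi * 9668.5727 = 60749.43 s
Step 4: T in hours = 60749.43 / 3600 = 16.875 hours

16.875


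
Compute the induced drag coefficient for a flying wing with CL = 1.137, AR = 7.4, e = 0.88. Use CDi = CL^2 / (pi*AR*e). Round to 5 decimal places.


Step 1: CL^2 = 1.137^2 = 1.292769
Step 2: pi * AR * e = 3.14159 * 7.4 * 0.88 = 20.458051
Step 3: CDi = 1.292769 / 20.458051 = 0.06319

0.06319


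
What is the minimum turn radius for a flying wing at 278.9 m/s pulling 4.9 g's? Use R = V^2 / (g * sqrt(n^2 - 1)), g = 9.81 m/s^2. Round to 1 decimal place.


Step 1: V^2 = 278.9^2 = 77785.21
Step 2: n^2 - 1 = 4.9^2 - 1 = 23.01
Step 3: sqrt(23.01) = 4.796874
Step 4: R = 77785.21 / (9.81 * 4.796874) = 1653.0 m

1653.0


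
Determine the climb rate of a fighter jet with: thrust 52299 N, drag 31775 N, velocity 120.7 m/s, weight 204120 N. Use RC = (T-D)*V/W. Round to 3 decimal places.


Step 1: Excess thrust = T - D = 52299 - 31775 = 20524 N
Step 2: Excess power = 20524 * 120.7 = 2477246.8 W
Step 3: RC = 2477246.8 / 204120 = 12.136 m/s

12.136


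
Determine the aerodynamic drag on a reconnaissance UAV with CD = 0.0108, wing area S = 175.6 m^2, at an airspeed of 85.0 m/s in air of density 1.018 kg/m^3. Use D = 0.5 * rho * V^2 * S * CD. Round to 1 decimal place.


Step 1: Dynamic pressure q = 0.5 * 1.018 * 85.0^2 = 3677.525 Pa
Step 2: Drag D = q * S * CD = 3677.525 * 175.6 * 0.0108
Step 3: D = 6974.4 N

6974.4


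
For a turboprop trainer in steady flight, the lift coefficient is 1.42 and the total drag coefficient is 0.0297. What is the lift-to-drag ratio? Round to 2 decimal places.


Step 1: L/D = CL / CD = 1.42 / 0.0297
Step 2: L/D = 47.81

47.81


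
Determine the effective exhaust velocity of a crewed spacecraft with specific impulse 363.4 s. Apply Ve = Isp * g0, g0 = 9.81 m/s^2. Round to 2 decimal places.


Step 1: Ve = Isp * g0 = 363.4 * 9.81
Step 2: Ve = 3564.95 m/s

3564.95


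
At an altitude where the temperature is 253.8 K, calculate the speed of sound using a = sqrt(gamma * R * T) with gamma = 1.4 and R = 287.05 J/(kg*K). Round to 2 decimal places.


Step 1: gamma * R * T = 1.4 * 287.05 * 253.8 = 101994.606
Step 2: a = sqrt(101994.606) = 319.37 m/s

319.37


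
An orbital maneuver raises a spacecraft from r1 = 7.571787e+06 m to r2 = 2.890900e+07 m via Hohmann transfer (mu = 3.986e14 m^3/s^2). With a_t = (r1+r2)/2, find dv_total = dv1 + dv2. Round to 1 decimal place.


Step 1: Transfer semi-major axis a_t = (7.571787e+06 + 2.890900e+07) / 2 = 1.824039e+07 m
Step 2: v1 (circular at r1) = sqrt(mu/r1) = 7255.54 m/s
Step 3: v_t1 = sqrt(mu*(2/r1 - 1/a_t)) = 9134.17 m/s
Step 4: dv1 = |9134.17 - 7255.54| = 1878.63 m/s
Step 5: v2 (circular at r2) = 3713.23 m/s, v_t2 = 2392.4 m/s
Step 6: dv2 = |3713.23 - 2392.4| = 1320.83 m/s
Step 7: Total delta-v = 1878.63 + 1320.83 = 3199.5 m/s

3199.5


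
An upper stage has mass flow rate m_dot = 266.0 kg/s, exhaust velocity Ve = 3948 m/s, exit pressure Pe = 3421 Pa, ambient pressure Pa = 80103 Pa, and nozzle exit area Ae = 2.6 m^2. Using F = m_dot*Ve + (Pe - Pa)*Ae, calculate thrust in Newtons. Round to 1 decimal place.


Step 1: Momentum thrust = m_dot * Ve = 266.0 * 3948 = 1050168.0 N
Step 2: Pressure thrust = (Pe - Pa) * Ae = (3421 - 80103) * 2.6 = -199373.2 N
Step 3: Total thrust F = 1050168.0 + -199373.2 = 850794.8 N

850794.8


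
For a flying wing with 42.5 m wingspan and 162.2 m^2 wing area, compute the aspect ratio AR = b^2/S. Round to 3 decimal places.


Step 1: b^2 = 42.5^2 = 1806.25
Step 2: AR = 1806.25 / 162.2 = 11.136

11.136


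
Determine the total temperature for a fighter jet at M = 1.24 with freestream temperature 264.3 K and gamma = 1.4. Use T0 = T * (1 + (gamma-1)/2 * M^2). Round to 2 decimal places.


Step 1: (gamma-1)/2 = 0.2
Step 2: M^2 = 1.5376
Step 3: 1 + 0.2 * 1.5376 = 1.30752
Step 4: T0 = 264.3 * 1.30752 = 345.58 K

345.58


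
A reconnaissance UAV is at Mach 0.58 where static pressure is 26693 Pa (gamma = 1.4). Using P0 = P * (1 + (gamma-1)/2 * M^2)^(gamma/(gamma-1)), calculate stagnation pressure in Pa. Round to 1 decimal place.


Step 1: (gamma-1)/2 * M^2 = 0.2 * 0.3364 = 0.06728
Step 2: 1 + 0.06728 = 1.06728
Step 3: Exponent gamma/(gamma-1) = 3.5
Step 4: P0 = 26693 * 1.06728^3.5 = 33525.2 Pa

33525.2


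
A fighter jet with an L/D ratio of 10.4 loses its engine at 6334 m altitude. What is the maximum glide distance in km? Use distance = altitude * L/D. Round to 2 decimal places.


Step 1: Glide distance = altitude * L/D = 6334 * 10.4 = 65873.6 m
Step 2: Convert to km: 65873.6 / 1000 = 65.87 km

65.87


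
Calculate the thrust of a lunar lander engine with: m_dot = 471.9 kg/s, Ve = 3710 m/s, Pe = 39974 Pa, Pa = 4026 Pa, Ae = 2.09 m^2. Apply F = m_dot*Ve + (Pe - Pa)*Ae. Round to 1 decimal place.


Step 1: Momentum thrust = m_dot * Ve = 471.9 * 3710 = 1750749.0 N
Step 2: Pressure thrust = (Pe - Pa) * Ae = (39974 - 4026) * 2.09 = 75131.32 N
Step 3: Total thrust F = 1750749.0 + 75131.32 = 1825880.3 N

1825880.3


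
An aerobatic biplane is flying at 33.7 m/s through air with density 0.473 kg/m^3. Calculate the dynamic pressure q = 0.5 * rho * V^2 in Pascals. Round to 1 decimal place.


Step 1: V^2 = 33.7^2 = 1135.69
Step 2: q = 0.5 * 0.473 * 1135.69
Step 3: q = 268.6 Pa

268.6


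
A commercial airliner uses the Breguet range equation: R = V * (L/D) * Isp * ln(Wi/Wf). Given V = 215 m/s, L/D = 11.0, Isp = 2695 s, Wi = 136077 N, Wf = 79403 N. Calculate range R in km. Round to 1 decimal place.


Step 1: Coefficient = V * (L/D) * Isp = 215 * 11.0 * 2695 = 6373675.0 m
Step 2: Wi/Wf = 136077 / 79403 = 1.713751
Step 3: ln(1.713751) = 0.538685
Step 4: R = 6373675.0 * 0.538685 = 3433401.5 m = 3433.4 km

3433.4


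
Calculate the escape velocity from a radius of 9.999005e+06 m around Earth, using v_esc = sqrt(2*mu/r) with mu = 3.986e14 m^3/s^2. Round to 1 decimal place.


Step 1: 2*mu/r = 2 * 3.986e14 / 9.999005e+06 = 79727932.9293
Step 2: v_esc = sqrt(79727932.9293) = 8929.0 m/s

8929.0


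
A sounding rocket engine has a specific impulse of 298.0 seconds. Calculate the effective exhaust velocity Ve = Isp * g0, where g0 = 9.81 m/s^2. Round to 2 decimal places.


Step 1: Ve = Isp * g0 = 298.0 * 9.81
Step 2: Ve = 2923.38 m/s

2923.38


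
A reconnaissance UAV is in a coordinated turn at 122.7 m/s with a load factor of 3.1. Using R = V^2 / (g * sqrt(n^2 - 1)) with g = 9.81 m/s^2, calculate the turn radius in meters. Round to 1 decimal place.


Step 1: V^2 = 122.7^2 = 15055.29
Step 2: n^2 - 1 = 3.1^2 - 1 = 8.61
Step 3: sqrt(8.61) = 2.93428
Step 4: R = 15055.29 / (9.81 * 2.93428) = 523.0 m

523.0


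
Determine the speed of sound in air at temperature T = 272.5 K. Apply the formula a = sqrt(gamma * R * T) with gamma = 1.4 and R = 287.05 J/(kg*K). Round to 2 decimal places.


Step 1: gamma * R * T = 1.4 * 287.05 * 272.5 = 109509.575
Step 2: a = sqrt(109509.575) = 330.92 m/s

330.92


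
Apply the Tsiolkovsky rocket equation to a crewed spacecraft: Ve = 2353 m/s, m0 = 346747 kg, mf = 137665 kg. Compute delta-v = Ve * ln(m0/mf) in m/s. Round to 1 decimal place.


Step 1: Mass ratio m0/mf = 346747 / 137665 = 2.518774
Step 2: ln(2.518774) = 0.923772
Step 3: delta-v = 2353 * 0.923772 = 2173.6 m/s

2173.6


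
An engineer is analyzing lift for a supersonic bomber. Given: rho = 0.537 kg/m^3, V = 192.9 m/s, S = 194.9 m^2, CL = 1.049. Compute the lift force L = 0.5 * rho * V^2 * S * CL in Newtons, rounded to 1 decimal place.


Step 1: Calculate dynamic pressure q = 0.5 * 0.537 * 192.9^2 = 0.5 * 0.537 * 37210.41 = 9990.9951 Pa
Step 2: Multiply by wing area and lift coefficient: L = 9990.9951 * 194.9 * 1.049
Step 3: L = 1947244.9421 * 1.049 = 2042659.9 N

2042659.9


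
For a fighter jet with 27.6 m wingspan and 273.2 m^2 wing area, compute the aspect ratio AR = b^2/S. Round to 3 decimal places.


Step 1: b^2 = 27.6^2 = 761.76
Step 2: AR = 761.76 / 273.2 = 2.788

2.788


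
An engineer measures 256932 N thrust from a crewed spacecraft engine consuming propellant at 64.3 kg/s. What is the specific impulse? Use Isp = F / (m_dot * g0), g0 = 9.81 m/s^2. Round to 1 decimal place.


Step 1: m_dot * g0 = 64.3 * 9.81 = 630.78
Step 2: Isp = 256932 / 630.78 = 407.3 s

407.3


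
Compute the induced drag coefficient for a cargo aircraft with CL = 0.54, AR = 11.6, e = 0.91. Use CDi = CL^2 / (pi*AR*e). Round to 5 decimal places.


Step 1: CL^2 = 0.54^2 = 0.2916
Step 2: pi * AR * e = 3.14159 * 11.6 * 0.91 = 33.162652
Step 3: CDi = 0.2916 / 33.162652 = 0.00879

0.00879


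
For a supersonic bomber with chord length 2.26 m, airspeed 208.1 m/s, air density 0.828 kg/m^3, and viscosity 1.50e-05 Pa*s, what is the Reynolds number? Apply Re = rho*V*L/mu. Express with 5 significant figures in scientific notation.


Step 1: Numerator = rho * V * L = 0.828 * 208.1 * 2.26 = 389.413368
Step 2: Re = 389.413368 / 1.50e-05
Step 3: Re = 2.5961e+07

2.5961e+07


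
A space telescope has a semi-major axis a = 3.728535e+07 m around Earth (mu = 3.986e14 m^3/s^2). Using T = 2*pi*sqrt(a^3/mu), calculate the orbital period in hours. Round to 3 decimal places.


Step 1: a^3 / mu = 5.183399e+22 / 3.986e14 = 1.300401e+08
Step 2: sqrt(1.300401e+08) = 11403.5137 s
Step 3: T = 2*pi * 11403.5137 = 71650.39 s
Step 4: T in hours = 71650.39 / 3600 = 19.903 hours

19.903


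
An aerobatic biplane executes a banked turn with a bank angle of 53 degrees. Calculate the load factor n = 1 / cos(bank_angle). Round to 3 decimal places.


Step 1: Convert 53 degrees to radians = 0.925025
Step 2: cos(53 deg) = 0.601815
Step 3: n = 1 / 0.601815 = 1.662

1.662


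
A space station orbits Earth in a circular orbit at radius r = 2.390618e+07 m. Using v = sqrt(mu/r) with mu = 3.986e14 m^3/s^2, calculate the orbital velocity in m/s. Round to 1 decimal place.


Step 1: mu / r = 3.986e14 / 2.390618e+07 = 16673512.8741
Step 2: v = sqrt(16673512.8741) = 4083.3 m/s

4083.3


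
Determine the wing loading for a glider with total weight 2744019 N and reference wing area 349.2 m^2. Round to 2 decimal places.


Step 1: Wing loading = W / S = 2744019 / 349.2
Step 2: Wing loading = 7858.02 N/m^2

7858.02


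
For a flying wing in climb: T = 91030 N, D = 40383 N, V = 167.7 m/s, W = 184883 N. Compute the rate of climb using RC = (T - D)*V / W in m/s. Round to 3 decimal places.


Step 1: Excess thrust = T - D = 91030 - 40383 = 50647 N
Step 2: Excess power = 50647 * 167.7 = 8493501.9 W
Step 3: RC = 8493501.9 / 184883 = 45.940 m/s

45.940


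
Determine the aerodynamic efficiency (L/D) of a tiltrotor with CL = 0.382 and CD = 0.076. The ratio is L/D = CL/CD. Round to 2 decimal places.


Step 1: L/D = CL / CD = 0.382 / 0.076
Step 2: L/D = 5.03

5.03


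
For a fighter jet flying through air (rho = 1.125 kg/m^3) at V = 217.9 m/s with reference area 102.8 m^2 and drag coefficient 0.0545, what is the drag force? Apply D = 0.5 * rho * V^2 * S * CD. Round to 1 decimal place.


Step 1: Dynamic pressure q = 0.5 * 1.125 * 217.9^2 = 26707.7306 Pa
Step 2: Drag D = q * S * CD = 26707.7306 * 102.8 * 0.0545
Step 3: D = 149632.7 N

149632.7


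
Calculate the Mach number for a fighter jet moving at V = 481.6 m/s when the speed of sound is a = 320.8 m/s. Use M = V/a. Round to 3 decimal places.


Step 1: M = V / a = 481.6 / 320.8
Step 2: M = 1.501

1.501


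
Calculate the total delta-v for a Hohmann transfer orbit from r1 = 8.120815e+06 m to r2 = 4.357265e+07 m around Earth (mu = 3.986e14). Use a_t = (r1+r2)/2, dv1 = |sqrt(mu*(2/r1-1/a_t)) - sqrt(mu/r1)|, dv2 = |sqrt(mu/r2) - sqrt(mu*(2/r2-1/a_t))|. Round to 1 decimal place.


Step 1: Transfer semi-major axis a_t = (8.120815e+06 + 4.357265e+07) / 2 = 2.584673e+07 m
Step 2: v1 (circular at r1) = sqrt(mu/r1) = 7005.98 m/s
Step 3: v_t1 = sqrt(mu*(2/r1 - 1/a_t)) = 9096.47 m/s
Step 4: dv1 = |9096.47 - 7005.98| = 2090.49 m/s
Step 5: v2 (circular at r2) = 3024.56 m/s, v_t2 = 1695.35 m/s
Step 6: dv2 = |3024.56 - 1695.35| = 1329.21 m/s
Step 7: Total delta-v = 2090.49 + 1329.21 = 3419.7 m/s

3419.7


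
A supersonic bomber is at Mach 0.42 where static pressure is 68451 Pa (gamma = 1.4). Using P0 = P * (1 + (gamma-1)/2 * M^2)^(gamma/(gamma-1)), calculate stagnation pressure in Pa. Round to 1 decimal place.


Step 1: (gamma-1)/2 * M^2 = 0.2 * 0.1764 = 0.03528
Step 2: 1 + 0.03528 = 1.03528
Step 3: Exponent gamma/(gamma-1) = 3.5
Step 4: P0 = 68451 * 1.03528^3.5 = 77282.7 Pa

77282.7


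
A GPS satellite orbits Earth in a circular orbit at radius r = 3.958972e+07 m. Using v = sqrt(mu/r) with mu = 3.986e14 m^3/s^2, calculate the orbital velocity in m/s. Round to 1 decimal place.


Step 1: mu / r = 3.986e14 / 3.958972e+07 = 10068270.2479
Step 2: v = sqrt(10068270.2479) = 3173.1 m/s

3173.1


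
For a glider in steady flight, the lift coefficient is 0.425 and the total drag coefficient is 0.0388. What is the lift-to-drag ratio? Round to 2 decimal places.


Step 1: L/D = CL / CD = 0.425 / 0.0388
Step 2: L/D = 10.95

10.95


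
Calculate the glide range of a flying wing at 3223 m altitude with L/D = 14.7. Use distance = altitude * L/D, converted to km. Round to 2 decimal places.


Step 1: Glide distance = altitude * L/D = 3223 * 14.7 = 47378.1 m
Step 2: Convert to km: 47378.1 / 1000 = 47.38 km

47.38


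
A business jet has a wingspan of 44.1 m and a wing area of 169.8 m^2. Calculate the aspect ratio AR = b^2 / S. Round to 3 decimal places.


Step 1: b^2 = 44.1^2 = 1944.81
Step 2: AR = 1944.81 / 169.8 = 11.454

11.454


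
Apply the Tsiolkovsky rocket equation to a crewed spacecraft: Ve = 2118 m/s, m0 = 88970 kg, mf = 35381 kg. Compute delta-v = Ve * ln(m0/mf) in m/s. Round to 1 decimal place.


Step 1: Mass ratio m0/mf = 88970 / 35381 = 2.514626
Step 2: ln(2.514626) = 0.922124
Step 3: delta-v = 2118 * 0.922124 = 1953.1 m/s

1953.1


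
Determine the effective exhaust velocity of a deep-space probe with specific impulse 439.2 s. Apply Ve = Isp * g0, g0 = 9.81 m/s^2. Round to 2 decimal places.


Step 1: Ve = Isp * g0 = 439.2 * 9.81
Step 2: Ve = 4308.55 m/s

4308.55


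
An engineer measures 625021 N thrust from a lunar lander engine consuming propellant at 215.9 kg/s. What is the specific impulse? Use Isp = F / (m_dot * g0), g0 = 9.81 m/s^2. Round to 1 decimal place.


Step 1: m_dot * g0 = 215.9 * 9.81 = 2117.98
Step 2: Isp = 625021 / 2117.98 = 295.1 s

295.1


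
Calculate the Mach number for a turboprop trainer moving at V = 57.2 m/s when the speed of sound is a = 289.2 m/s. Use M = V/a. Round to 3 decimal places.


Step 1: M = V / a = 57.2 / 289.2
Step 2: M = 0.198

0.198


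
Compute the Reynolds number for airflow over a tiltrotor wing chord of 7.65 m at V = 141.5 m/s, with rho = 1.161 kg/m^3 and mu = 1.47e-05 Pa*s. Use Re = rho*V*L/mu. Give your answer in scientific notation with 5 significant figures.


Step 1: Numerator = rho * V * L = 1.161 * 141.5 * 7.65 = 1256.753475
Step 2: Re = 1256.753475 / 1.47e-05
Step 3: Re = 8.5493e+07

8.5493e+07


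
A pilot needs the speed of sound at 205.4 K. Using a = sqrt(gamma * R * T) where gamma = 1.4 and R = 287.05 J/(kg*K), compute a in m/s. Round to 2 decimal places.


Step 1: gamma * R * T = 1.4 * 287.05 * 205.4 = 82544.098
Step 2: a = sqrt(82544.098) = 287.30 m/s

287.30


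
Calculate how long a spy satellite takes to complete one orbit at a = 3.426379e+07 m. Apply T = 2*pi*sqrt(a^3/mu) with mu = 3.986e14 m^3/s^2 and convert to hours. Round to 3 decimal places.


Step 1: a^3 / mu = 4.022594e+22 / 3.986e14 = 1.009181e+08
Step 2: sqrt(1.009181e+08) = 10045.7983 s
Step 3: T = 2*pi * 10045.7983 = 63119.61 s
Step 4: T in hours = 63119.61 / 3600 = 17.533 hours

17.533


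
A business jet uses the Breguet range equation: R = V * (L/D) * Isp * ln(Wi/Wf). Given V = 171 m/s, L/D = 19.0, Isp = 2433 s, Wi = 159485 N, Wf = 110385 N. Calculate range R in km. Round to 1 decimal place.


Step 1: Coefficient = V * (L/D) * Isp = 171 * 19.0 * 2433 = 7904817.0 m
Step 2: Wi/Wf = 159485 / 110385 = 1.444807
Step 3: ln(1.444807) = 0.367976
Step 4: R = 7904817.0 * 0.367976 = 2908779.9 m = 2908.8 km

2908.8


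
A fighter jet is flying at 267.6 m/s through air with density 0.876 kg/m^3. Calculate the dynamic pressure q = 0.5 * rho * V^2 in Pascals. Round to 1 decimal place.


Step 1: V^2 = 267.6^2 = 71609.76
Step 2: q = 0.5 * 0.876 * 71609.76
Step 3: q = 31365.1 Pa

31365.1


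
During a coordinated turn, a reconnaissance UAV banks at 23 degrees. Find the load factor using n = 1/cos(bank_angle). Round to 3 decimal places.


Step 1: Convert 23 degrees to radians = 0.401426
Step 2: cos(23 deg) = 0.920505
Step 3: n = 1 / 0.920505 = 1.086

1.086


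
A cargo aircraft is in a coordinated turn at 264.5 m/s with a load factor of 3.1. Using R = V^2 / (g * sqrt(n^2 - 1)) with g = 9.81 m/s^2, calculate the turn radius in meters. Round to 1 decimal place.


Step 1: V^2 = 264.5^2 = 69960.25
Step 2: n^2 - 1 = 3.1^2 - 1 = 8.61
Step 3: sqrt(8.61) = 2.93428
Step 4: R = 69960.25 / (9.81 * 2.93428) = 2430.4 m

2430.4


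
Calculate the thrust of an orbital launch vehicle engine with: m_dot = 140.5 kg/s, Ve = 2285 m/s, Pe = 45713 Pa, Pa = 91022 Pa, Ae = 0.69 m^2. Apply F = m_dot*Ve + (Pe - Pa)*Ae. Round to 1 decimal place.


Step 1: Momentum thrust = m_dot * Ve = 140.5 * 2285 = 321042.5 N
Step 2: Pressure thrust = (Pe - Pa) * Ae = (45713 - 91022) * 0.69 = -31263.21 N
Step 3: Total thrust F = 321042.5 + -31263.21 = 289779.3 N

289779.3


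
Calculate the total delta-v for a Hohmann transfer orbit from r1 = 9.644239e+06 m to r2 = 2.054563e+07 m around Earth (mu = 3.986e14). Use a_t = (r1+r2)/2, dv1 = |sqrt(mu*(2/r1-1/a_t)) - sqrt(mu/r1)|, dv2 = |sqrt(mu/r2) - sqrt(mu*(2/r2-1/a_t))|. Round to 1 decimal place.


Step 1: Transfer semi-major axis a_t = (9.644239e+06 + 2.054563e+07) / 2 = 1.509493e+07 m
Step 2: v1 (circular at r1) = sqrt(mu/r1) = 6428.87 m/s
Step 3: v_t1 = sqrt(mu*(2/r1 - 1/a_t)) = 7500.3 m/s
Step 4: dv1 = |7500.3 - 6428.87| = 1071.43 m/s
Step 5: v2 (circular at r2) = 4404.62 m/s, v_t2 = 3520.69 m/s
Step 6: dv2 = |4404.62 - 3520.69| = 883.94 m/s
Step 7: Total delta-v = 1071.43 + 883.94 = 1955.4 m/s

1955.4


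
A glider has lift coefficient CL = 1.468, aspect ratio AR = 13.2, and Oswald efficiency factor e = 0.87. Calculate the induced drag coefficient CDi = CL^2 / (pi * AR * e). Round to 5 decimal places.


Step 1: CL^2 = 1.468^2 = 2.155024
Step 2: pi * AR * e = 3.14159 * 13.2 * 0.87 = 36.07805
Step 3: CDi = 2.155024 / 36.07805 = 0.05973

0.05973


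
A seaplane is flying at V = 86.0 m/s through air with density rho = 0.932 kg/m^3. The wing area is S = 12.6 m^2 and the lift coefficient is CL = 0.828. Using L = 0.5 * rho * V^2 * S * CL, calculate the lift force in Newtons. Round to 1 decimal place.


Step 1: Calculate dynamic pressure q = 0.5 * 0.932 * 86.0^2 = 0.5 * 0.932 * 7396.0 = 3446.536 Pa
Step 2: Multiply by wing area and lift coefficient: L = 3446.536 * 12.6 * 0.828
Step 3: L = 43426.3536 * 0.828 = 35957.0 N

35957.0


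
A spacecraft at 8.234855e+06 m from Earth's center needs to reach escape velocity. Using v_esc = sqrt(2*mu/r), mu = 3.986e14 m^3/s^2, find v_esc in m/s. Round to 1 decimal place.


Step 1: 2*mu/r = 2 * 3.986e14 / 8.234855e+06 = 96808019.0847
Step 2: v_esc = sqrt(96808019.0847) = 9839.1 m/s

9839.1


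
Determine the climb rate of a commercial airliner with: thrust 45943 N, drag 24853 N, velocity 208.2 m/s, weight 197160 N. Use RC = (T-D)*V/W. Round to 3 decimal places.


Step 1: Excess thrust = T - D = 45943 - 24853 = 21090 N
Step 2: Excess power = 21090 * 208.2 = 4390938.0 W
Step 3: RC = 4390938.0 / 197160 = 22.271 m/s

22.271


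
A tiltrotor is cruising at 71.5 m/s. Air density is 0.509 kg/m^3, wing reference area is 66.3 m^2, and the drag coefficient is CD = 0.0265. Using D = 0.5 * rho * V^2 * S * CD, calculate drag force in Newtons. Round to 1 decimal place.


Step 1: Dynamic pressure q = 0.5 * 0.509 * 71.5^2 = 1301.0676 Pa
Step 2: Drag D = q * S * CD = 1301.0676 * 66.3 * 0.0265
Step 3: D = 2285.9 N

2285.9


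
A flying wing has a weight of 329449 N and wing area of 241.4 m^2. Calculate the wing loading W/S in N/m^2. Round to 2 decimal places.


Step 1: Wing loading = W / S = 329449 / 241.4
Step 2: Wing loading = 1364.74 N/m^2

1364.74


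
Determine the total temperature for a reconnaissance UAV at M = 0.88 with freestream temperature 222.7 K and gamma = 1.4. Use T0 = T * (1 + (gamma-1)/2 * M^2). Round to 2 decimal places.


Step 1: (gamma-1)/2 = 0.2
Step 2: M^2 = 0.7744
Step 3: 1 + 0.2 * 0.7744 = 1.15488
Step 4: T0 = 222.7 * 1.15488 = 257.19 K

257.19


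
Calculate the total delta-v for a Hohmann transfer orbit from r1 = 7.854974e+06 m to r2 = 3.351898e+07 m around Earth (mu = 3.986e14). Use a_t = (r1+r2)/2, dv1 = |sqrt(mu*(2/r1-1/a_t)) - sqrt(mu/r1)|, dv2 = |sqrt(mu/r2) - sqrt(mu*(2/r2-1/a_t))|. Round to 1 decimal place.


Step 1: Transfer semi-major axis a_t = (7.854974e+06 + 3.351898e+07) / 2 = 2.068698e+07 m
Step 2: v1 (circular at r1) = sqrt(mu/r1) = 7123.55 m/s
Step 3: v_t1 = sqrt(mu*(2/r1 - 1/a_t)) = 9067.62 m/s
Step 4: dv1 = |9067.62 - 7123.55| = 1944.07 m/s
Step 5: v2 (circular at r2) = 3448.44 m/s, v_t2 = 2124.94 m/s
Step 6: dv2 = |3448.44 - 2124.94| = 1323.5 m/s
Step 7: Total delta-v = 1944.07 + 1323.5 = 3267.6 m/s

3267.6


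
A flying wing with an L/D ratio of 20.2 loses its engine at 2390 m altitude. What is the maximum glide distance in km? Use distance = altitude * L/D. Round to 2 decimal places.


Step 1: Glide distance = altitude * L/D = 2390 * 20.2 = 48278.0 m
Step 2: Convert to km: 48278.0 / 1000 = 48.28 km

48.28


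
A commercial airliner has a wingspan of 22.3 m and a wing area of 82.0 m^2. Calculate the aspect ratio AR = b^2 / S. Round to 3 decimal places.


Step 1: b^2 = 22.3^2 = 497.29
Step 2: AR = 497.29 / 82.0 = 6.065

6.065


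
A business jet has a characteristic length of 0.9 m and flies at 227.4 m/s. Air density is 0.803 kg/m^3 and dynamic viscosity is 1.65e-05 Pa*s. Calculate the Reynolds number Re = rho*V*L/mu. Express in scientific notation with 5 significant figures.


Step 1: Numerator = rho * V * L = 0.803 * 227.4 * 0.9 = 164.34198
Step 2: Re = 164.34198 / 1.65e-05
Step 3: Re = 9.9601e+06

9.9601e+06


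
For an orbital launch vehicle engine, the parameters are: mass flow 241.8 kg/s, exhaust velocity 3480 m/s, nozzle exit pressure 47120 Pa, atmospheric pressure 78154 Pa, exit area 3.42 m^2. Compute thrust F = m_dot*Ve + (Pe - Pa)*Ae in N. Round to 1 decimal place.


Step 1: Momentum thrust = m_dot * Ve = 241.8 * 3480 = 841464.0 N
Step 2: Pressure thrust = (Pe - Pa) * Ae = (47120 - 78154) * 3.42 = -106136.28 N
Step 3: Total thrust F = 841464.0 + -106136.28 = 735327.7 N

735327.7


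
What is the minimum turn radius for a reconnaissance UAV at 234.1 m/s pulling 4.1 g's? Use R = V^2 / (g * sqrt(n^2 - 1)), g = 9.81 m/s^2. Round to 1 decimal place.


Step 1: V^2 = 234.1^2 = 54802.81
Step 2: n^2 - 1 = 4.1^2 - 1 = 15.81
Step 3: sqrt(15.81) = 3.976179
Step 4: R = 54802.81 / (9.81 * 3.976179) = 1405.0 m

1405.0


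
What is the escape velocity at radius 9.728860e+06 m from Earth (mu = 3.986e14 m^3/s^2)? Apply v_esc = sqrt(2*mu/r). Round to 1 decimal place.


Step 1: 2*mu/r = 2 * 3.986e14 / 9.728860e+06 = 81941769.1281
Step 2: v_esc = sqrt(81941769.1281) = 9052.2 m/s

9052.2


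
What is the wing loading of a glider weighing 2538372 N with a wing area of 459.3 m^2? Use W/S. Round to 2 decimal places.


Step 1: Wing loading = W / S = 2538372 / 459.3
Step 2: Wing loading = 5526.61 N/m^2

5526.61


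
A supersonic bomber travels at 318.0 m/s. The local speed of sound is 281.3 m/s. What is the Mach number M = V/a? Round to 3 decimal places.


Step 1: M = V / a = 318.0 / 281.3
Step 2: M = 1.130

1.130


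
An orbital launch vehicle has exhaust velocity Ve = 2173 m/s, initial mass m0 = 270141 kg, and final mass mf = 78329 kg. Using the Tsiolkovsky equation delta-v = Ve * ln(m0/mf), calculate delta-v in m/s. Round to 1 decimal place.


Step 1: Mass ratio m0/mf = 270141 / 78329 = 3.448799
Step 2: ln(3.448799) = 1.238026
Step 3: delta-v = 2173 * 1.238026 = 2690.2 m/s

2690.2


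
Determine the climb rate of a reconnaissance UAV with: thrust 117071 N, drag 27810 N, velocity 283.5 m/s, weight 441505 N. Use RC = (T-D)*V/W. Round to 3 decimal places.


Step 1: Excess thrust = T - D = 117071 - 27810 = 89261 N
Step 2: Excess power = 89261 * 283.5 = 25305493.5 W
Step 3: RC = 25305493.5 / 441505 = 57.316 m/s

57.316


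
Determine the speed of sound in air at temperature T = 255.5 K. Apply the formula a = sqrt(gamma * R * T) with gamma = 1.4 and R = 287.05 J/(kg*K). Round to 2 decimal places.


Step 1: gamma * R * T = 1.4 * 287.05 * 255.5 = 102677.785
Step 2: a = sqrt(102677.785) = 320.43 m/s

320.43


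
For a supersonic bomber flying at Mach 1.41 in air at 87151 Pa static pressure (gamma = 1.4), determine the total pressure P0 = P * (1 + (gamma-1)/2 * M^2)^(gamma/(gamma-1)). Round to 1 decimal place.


Step 1: (gamma-1)/2 * M^2 = 0.2 * 1.9881 = 0.39762
Step 2: 1 + 0.39762 = 1.39762
Step 3: Exponent gamma/(gamma-1) = 3.5
Step 4: P0 = 87151 * 1.39762^3.5 = 281277.0 Pa

281277.0


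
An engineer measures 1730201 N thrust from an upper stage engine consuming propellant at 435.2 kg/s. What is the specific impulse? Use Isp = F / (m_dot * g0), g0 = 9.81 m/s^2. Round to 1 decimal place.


Step 1: m_dot * g0 = 435.2 * 9.81 = 4269.31
Step 2: Isp = 1730201 / 4269.31 = 405.3 s

405.3


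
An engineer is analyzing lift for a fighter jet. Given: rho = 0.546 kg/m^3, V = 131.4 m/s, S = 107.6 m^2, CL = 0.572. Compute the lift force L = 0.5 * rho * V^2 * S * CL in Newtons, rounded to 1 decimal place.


Step 1: Calculate dynamic pressure q = 0.5 * 0.546 * 131.4^2 = 0.5 * 0.546 * 17265.96 = 4713.6071 Pa
Step 2: Multiply by wing area and lift coefficient: L = 4713.6071 * 107.6 * 0.572
Step 3: L = 507184.1218 * 0.572 = 290109.3 N

290109.3


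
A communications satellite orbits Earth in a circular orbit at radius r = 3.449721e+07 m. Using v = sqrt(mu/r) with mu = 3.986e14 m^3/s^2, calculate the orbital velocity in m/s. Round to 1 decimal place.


Step 1: mu / r = 3.986e14 / 3.449721e+07 = 11554557.6005
Step 2: v = sqrt(11554557.6005) = 3399.2 m/s

3399.2


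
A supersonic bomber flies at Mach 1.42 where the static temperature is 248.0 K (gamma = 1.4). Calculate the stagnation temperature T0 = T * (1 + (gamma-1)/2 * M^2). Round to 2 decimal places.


Step 1: (gamma-1)/2 = 0.2
Step 2: M^2 = 2.0164
Step 3: 1 + 0.2 * 2.0164 = 1.40328
Step 4: T0 = 248.0 * 1.40328 = 348.01 K

348.01


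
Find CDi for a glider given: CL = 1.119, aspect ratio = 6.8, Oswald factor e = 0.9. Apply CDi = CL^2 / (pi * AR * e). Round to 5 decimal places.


Step 1: CL^2 = 1.119^2 = 1.252161
Step 2: pi * AR * e = 3.14159 * 6.8 * 0.9 = 19.226547
Step 3: CDi = 1.252161 / 19.226547 = 0.06513

0.06513


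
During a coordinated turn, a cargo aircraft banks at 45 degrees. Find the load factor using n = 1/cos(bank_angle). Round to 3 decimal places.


Step 1: Convert 45 degrees to radians = 0.785398
Step 2: cos(45 deg) = 0.707107
Step 3: n = 1 / 0.707107 = 1.414

1.414


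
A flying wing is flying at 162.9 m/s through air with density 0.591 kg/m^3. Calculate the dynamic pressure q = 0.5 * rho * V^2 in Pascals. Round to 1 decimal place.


Step 1: V^2 = 162.9^2 = 26536.41
Step 2: q = 0.5 * 0.591 * 26536.41
Step 3: q = 7841.5 Pa

7841.5


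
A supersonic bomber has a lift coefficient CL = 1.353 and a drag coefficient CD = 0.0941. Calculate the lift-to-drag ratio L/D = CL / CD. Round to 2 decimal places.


Step 1: L/D = CL / CD = 1.353 / 0.0941
Step 2: L/D = 14.38

14.38


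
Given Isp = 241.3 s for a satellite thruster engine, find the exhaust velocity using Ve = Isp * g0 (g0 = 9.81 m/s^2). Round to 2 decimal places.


Step 1: Ve = Isp * g0 = 241.3 * 9.81
Step 2: Ve = 2367.15 m/s

2367.15


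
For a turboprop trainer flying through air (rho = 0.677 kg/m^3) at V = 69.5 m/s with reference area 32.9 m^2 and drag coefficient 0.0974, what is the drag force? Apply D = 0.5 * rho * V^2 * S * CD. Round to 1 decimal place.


Step 1: Dynamic pressure q = 0.5 * 0.677 * 69.5^2 = 1635.0396 Pa
Step 2: Drag D = q * S * CD = 1635.0396 * 32.9 * 0.0974
Step 3: D = 5239.4 N

5239.4


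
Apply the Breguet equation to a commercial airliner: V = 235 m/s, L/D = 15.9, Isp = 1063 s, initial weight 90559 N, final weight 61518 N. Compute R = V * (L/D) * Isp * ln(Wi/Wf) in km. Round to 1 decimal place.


Step 1: Coefficient = V * (L/D) * Isp = 235 * 15.9 * 1063 = 3971899.5 m
Step 2: Wi/Wf = 90559 / 61518 = 1.472073
Step 3: ln(1.472073) = 0.386672
Step 4: R = 3971899.5 * 0.386672 = 1535821.4 m = 1535.8 km

1535.8


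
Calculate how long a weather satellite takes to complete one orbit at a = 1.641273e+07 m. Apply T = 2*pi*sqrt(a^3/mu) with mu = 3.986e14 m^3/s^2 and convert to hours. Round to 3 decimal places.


Step 1: a^3 / mu = 4.421224e+21 / 3.986e14 = 1.109188e+07
Step 2: sqrt(1.109188e+07) = 3330.4475 s
Step 3: T = 2*pi * 3330.4475 = 20925.82 s
Step 4: T in hours = 20925.82 / 3600 = 5.813 hours

5.813


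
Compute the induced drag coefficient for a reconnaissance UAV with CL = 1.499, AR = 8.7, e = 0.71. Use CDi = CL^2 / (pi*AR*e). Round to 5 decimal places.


Step 1: CL^2 = 1.499^2 = 2.247001
Step 2: pi * AR * e = 3.14159 * 8.7 * 0.71 = 19.405618
Step 3: CDi = 2.247001 / 19.405618 = 0.11579

0.11579


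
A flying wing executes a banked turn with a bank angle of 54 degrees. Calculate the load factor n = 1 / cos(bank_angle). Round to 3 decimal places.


Step 1: Convert 54 degrees to radians = 0.942478
Step 2: cos(54 deg) = 0.587785
Step 3: n = 1 / 0.587785 = 1.701

1.701


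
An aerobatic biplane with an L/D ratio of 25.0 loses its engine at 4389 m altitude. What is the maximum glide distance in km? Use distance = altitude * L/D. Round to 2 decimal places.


Step 1: Glide distance = altitude * L/D = 4389 * 25.0 = 109725.0 m
Step 2: Convert to km: 109725.0 / 1000 = 109.73 km

109.73


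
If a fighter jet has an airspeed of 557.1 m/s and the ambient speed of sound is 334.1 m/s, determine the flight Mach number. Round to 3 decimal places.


Step 1: M = V / a = 557.1 / 334.1
Step 2: M = 1.667

1.667


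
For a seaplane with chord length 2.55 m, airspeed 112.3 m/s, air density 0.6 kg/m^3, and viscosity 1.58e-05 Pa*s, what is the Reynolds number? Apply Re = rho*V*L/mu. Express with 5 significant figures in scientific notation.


Step 1: Numerator = rho * V * L = 0.6 * 112.3 * 2.55 = 171.819
Step 2: Re = 171.819 / 1.58e-05
Step 3: Re = 1.0875e+07

1.0875e+07


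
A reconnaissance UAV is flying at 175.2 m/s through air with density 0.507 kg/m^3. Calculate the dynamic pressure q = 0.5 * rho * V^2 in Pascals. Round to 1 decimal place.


Step 1: V^2 = 175.2^2 = 30695.04
Step 2: q = 0.5 * 0.507 * 30695.04
Step 3: q = 7781.2 Pa

7781.2


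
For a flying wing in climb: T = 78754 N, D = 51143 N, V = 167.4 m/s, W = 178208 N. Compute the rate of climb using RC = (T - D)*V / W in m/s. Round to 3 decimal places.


Step 1: Excess thrust = T - D = 78754 - 51143 = 27611 N
Step 2: Excess power = 27611 * 167.4 = 4622081.4 W
Step 3: RC = 4622081.4 / 178208 = 25.936 m/s

25.936


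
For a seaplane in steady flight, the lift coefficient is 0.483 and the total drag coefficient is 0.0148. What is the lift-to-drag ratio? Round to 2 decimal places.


Step 1: L/D = CL / CD = 0.483 / 0.0148
Step 2: L/D = 32.64

32.64


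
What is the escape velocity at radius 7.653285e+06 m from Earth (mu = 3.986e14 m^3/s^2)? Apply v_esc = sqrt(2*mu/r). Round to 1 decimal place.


Step 1: 2*mu/r = 2 * 3.986e14 / 7.653285e+06 = 104164420.899
Step 2: v_esc = sqrt(104164420.899) = 10206.1 m/s

10206.1


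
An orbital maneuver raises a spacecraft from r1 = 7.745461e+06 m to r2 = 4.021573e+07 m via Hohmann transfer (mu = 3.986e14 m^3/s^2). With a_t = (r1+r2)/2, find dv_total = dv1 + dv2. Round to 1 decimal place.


Step 1: Transfer semi-major axis a_t = (7.745461e+06 + 4.021573e+07) / 2 = 2.398060e+07 m
Step 2: v1 (circular at r1) = sqrt(mu/r1) = 7173.73 m/s
Step 3: v_t1 = sqrt(mu*(2/r1 - 1/a_t)) = 9289.94 m/s
Step 4: dv1 = |9289.94 - 7173.73| = 2116.21 m/s
Step 5: v2 (circular at r2) = 3148.26 m/s, v_t2 = 1789.22 m/s
Step 6: dv2 = |3148.26 - 1789.22| = 1359.04 m/s
Step 7: Total delta-v = 2116.21 + 1359.04 = 3475.3 m/s

3475.3


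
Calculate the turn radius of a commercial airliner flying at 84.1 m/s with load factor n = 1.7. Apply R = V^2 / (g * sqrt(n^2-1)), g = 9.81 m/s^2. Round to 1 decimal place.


Step 1: V^2 = 84.1^2 = 7072.81
Step 2: n^2 - 1 = 1.7^2 - 1 = 1.89
Step 3: sqrt(1.89) = 1.374773
Step 4: R = 7072.81 / (9.81 * 1.374773) = 524.4 m

524.4


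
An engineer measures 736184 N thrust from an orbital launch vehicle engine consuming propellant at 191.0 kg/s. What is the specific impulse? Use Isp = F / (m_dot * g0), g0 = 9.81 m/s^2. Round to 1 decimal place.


Step 1: m_dot * g0 = 191.0 * 9.81 = 1873.71
Step 2: Isp = 736184 / 1873.71 = 392.9 s

392.9


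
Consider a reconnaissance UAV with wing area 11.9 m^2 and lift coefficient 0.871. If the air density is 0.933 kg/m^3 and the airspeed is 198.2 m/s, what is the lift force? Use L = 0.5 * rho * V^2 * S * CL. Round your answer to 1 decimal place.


Step 1: Calculate dynamic pressure q = 0.5 * 0.933 * 198.2^2 = 0.5 * 0.933 * 39283.24 = 18325.6315 Pa
Step 2: Multiply by wing area and lift coefficient: L = 18325.6315 * 11.9 * 0.871
Step 3: L = 218075.0144 * 0.871 = 189943.3 N

189943.3


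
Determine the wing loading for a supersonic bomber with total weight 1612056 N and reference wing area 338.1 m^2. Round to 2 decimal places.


Step 1: Wing loading = W / S = 1612056 / 338.1
Step 2: Wing loading = 4767.99 N/m^2

4767.99


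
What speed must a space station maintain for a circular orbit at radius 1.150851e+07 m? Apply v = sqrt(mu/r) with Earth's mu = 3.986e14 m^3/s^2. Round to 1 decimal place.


Step 1: mu / r = 3.986e14 / 1.150851e+07 = 34635239.488
Step 2: v = sqrt(34635239.488) = 5885.2 m/s

5885.2


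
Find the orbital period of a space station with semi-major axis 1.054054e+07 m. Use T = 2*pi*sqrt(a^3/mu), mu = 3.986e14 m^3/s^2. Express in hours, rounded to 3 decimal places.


Step 1: a^3 / mu = 1.171085e+21 / 3.986e14 = 2.937997e+06
Step 2: sqrt(2.937997e+06) = 1714.0585 s
Step 3: T = 2*pi * 1714.0585 = 10769.75 s
Step 4: T in hours = 10769.75 / 3600 = 2.992 hours

2.992


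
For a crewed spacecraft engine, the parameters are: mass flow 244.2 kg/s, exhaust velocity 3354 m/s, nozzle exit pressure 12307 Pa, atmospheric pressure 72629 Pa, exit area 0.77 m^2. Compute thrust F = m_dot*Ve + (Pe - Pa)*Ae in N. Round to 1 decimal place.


Step 1: Momentum thrust = m_dot * Ve = 244.2 * 3354 = 819046.8 N
Step 2: Pressure thrust = (Pe - Pa) * Ae = (12307 - 72629) * 0.77 = -46447.94 N
Step 3: Total thrust F = 819046.8 + -46447.94 = 772598.9 N

772598.9


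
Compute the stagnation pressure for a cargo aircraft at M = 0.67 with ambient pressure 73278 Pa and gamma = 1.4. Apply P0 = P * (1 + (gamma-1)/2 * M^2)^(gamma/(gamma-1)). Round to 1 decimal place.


Step 1: (gamma-1)/2 * M^2 = 0.2 * 0.4489 = 0.08978
Step 2: 1 + 0.08978 = 1.08978
Step 3: Exponent gamma/(gamma-1) = 3.5
Step 4: P0 = 73278 * 1.08978^3.5 = 99005.5 Pa

99005.5
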